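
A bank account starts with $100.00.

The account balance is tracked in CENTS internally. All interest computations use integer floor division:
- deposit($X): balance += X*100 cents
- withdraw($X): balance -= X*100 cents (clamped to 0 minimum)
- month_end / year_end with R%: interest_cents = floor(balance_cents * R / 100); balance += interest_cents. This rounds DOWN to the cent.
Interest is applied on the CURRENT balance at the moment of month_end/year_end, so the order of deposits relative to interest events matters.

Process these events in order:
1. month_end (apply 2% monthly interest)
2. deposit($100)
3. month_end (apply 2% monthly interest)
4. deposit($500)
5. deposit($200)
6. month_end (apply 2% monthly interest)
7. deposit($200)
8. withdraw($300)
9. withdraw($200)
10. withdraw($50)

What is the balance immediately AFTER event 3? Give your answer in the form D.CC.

After 1 (month_end (apply 2% monthly interest)): balance=$102.00 total_interest=$2.00
After 2 (deposit($100)): balance=$202.00 total_interest=$2.00
After 3 (month_end (apply 2% monthly interest)): balance=$206.04 total_interest=$6.04

Answer: 206.04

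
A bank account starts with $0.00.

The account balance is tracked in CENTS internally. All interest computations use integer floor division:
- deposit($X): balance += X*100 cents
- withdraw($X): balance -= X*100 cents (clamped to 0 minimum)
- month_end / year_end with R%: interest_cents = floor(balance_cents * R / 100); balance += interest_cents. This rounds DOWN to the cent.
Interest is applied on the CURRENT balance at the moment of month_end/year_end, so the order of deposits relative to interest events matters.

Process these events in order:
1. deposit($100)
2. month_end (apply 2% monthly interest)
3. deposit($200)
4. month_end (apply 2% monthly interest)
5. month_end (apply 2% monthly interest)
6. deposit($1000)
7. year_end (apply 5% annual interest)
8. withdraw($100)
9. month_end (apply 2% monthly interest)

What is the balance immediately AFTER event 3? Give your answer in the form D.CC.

After 1 (deposit($100)): balance=$100.00 total_interest=$0.00
After 2 (month_end (apply 2% monthly interest)): balance=$102.00 total_interest=$2.00
After 3 (deposit($200)): balance=$302.00 total_interest=$2.00

Answer: 302.00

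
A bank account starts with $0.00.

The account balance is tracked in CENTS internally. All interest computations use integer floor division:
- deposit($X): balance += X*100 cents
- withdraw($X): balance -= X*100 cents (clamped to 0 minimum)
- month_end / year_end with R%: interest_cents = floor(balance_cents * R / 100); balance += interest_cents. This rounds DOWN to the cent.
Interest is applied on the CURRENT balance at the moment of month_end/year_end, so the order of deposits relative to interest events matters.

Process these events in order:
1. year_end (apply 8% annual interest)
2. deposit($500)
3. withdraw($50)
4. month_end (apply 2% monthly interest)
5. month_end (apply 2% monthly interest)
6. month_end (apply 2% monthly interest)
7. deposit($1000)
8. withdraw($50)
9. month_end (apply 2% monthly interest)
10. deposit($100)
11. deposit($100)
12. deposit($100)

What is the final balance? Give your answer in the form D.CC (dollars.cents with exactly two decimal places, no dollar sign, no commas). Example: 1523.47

Answer: 1756.09

Derivation:
After 1 (year_end (apply 8% annual interest)): balance=$0.00 total_interest=$0.00
After 2 (deposit($500)): balance=$500.00 total_interest=$0.00
After 3 (withdraw($50)): balance=$450.00 total_interest=$0.00
After 4 (month_end (apply 2% monthly interest)): balance=$459.00 total_interest=$9.00
After 5 (month_end (apply 2% monthly interest)): balance=$468.18 total_interest=$18.18
After 6 (month_end (apply 2% monthly interest)): balance=$477.54 total_interest=$27.54
After 7 (deposit($1000)): balance=$1477.54 total_interest=$27.54
After 8 (withdraw($50)): balance=$1427.54 total_interest=$27.54
After 9 (month_end (apply 2% monthly interest)): balance=$1456.09 total_interest=$56.09
After 10 (deposit($100)): balance=$1556.09 total_interest=$56.09
After 11 (deposit($100)): balance=$1656.09 total_interest=$56.09
After 12 (deposit($100)): balance=$1756.09 total_interest=$56.09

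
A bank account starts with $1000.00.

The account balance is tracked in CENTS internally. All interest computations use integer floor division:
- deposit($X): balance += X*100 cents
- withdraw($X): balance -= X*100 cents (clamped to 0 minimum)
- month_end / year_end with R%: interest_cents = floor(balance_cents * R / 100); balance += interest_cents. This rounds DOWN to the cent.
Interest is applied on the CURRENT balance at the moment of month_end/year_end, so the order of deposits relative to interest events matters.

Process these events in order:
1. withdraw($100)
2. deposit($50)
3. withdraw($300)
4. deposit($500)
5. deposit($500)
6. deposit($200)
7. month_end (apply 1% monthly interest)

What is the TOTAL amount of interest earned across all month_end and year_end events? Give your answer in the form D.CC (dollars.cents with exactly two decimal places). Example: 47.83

Answer: 18.50

Derivation:
After 1 (withdraw($100)): balance=$900.00 total_interest=$0.00
After 2 (deposit($50)): balance=$950.00 total_interest=$0.00
After 3 (withdraw($300)): balance=$650.00 total_interest=$0.00
After 4 (deposit($500)): balance=$1150.00 total_interest=$0.00
After 5 (deposit($500)): balance=$1650.00 total_interest=$0.00
After 6 (deposit($200)): balance=$1850.00 total_interest=$0.00
After 7 (month_end (apply 1% monthly interest)): balance=$1868.50 total_interest=$18.50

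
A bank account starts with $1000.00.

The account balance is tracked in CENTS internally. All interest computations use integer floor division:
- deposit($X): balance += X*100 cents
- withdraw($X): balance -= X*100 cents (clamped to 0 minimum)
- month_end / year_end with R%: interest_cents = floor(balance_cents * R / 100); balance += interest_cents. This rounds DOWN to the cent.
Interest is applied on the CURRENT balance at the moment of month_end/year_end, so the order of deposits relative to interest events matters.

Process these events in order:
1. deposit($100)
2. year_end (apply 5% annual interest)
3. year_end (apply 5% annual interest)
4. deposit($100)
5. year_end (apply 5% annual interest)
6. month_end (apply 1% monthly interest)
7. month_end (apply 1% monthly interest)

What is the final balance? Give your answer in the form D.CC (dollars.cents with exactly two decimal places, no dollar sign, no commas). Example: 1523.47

After 1 (deposit($100)): balance=$1100.00 total_interest=$0.00
After 2 (year_end (apply 5% annual interest)): balance=$1155.00 total_interest=$55.00
After 3 (year_end (apply 5% annual interest)): balance=$1212.75 total_interest=$112.75
After 4 (deposit($100)): balance=$1312.75 total_interest=$112.75
After 5 (year_end (apply 5% annual interest)): balance=$1378.38 total_interest=$178.38
After 6 (month_end (apply 1% monthly interest)): balance=$1392.16 total_interest=$192.16
After 7 (month_end (apply 1% monthly interest)): balance=$1406.08 total_interest=$206.08

Answer: 1406.08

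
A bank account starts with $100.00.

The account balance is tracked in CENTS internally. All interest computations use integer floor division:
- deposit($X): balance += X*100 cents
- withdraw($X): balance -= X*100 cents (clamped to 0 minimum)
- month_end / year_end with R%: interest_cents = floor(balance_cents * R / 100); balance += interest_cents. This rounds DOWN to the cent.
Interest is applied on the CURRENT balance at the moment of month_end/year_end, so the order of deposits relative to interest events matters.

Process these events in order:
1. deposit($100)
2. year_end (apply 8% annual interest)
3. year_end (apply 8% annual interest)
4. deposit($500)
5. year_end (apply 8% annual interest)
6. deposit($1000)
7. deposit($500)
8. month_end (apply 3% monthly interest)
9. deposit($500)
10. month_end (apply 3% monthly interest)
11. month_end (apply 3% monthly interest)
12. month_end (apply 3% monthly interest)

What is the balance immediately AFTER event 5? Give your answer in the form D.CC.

Answer: 791.94

Derivation:
After 1 (deposit($100)): balance=$200.00 total_interest=$0.00
After 2 (year_end (apply 8% annual interest)): balance=$216.00 total_interest=$16.00
After 3 (year_end (apply 8% annual interest)): balance=$233.28 total_interest=$33.28
After 4 (deposit($500)): balance=$733.28 total_interest=$33.28
After 5 (year_end (apply 8% annual interest)): balance=$791.94 total_interest=$91.94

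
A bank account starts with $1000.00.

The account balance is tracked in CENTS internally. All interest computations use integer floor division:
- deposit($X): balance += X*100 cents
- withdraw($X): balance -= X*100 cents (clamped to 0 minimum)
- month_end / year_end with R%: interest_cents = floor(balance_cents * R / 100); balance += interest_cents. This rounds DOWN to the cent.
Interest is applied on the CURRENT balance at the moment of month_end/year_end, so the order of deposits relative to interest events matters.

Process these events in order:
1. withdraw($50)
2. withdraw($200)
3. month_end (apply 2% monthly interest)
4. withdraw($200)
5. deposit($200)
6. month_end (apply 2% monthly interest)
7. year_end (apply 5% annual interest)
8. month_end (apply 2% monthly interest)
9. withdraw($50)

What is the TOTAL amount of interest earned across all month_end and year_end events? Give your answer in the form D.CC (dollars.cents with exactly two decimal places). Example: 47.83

Answer: 85.69

Derivation:
After 1 (withdraw($50)): balance=$950.00 total_interest=$0.00
After 2 (withdraw($200)): balance=$750.00 total_interest=$0.00
After 3 (month_end (apply 2% monthly interest)): balance=$765.00 total_interest=$15.00
After 4 (withdraw($200)): balance=$565.00 total_interest=$15.00
After 5 (deposit($200)): balance=$765.00 total_interest=$15.00
After 6 (month_end (apply 2% monthly interest)): balance=$780.30 total_interest=$30.30
After 7 (year_end (apply 5% annual interest)): balance=$819.31 total_interest=$69.31
After 8 (month_end (apply 2% monthly interest)): balance=$835.69 total_interest=$85.69
After 9 (withdraw($50)): balance=$785.69 total_interest=$85.69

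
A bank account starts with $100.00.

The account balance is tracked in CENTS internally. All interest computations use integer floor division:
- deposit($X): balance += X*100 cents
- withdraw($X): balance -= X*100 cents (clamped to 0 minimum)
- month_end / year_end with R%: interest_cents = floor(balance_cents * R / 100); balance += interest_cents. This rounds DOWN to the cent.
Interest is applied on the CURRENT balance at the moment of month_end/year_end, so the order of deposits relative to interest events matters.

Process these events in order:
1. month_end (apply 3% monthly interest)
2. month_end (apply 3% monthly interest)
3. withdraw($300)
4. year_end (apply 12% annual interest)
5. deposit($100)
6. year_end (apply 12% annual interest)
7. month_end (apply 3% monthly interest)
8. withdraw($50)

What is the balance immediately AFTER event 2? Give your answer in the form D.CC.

After 1 (month_end (apply 3% monthly interest)): balance=$103.00 total_interest=$3.00
After 2 (month_end (apply 3% monthly interest)): balance=$106.09 total_interest=$6.09

Answer: 106.09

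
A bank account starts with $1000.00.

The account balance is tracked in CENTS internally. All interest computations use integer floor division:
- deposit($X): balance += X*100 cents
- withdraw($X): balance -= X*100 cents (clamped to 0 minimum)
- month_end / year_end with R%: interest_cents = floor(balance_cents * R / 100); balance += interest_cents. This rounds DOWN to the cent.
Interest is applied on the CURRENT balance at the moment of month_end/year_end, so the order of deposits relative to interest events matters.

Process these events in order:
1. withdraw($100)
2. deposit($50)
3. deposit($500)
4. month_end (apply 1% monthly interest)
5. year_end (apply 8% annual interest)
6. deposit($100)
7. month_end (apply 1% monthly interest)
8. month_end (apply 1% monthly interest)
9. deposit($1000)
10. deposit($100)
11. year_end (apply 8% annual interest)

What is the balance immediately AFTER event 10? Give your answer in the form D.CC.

After 1 (withdraw($100)): balance=$900.00 total_interest=$0.00
After 2 (deposit($50)): balance=$950.00 total_interest=$0.00
After 3 (deposit($500)): balance=$1450.00 total_interest=$0.00
After 4 (month_end (apply 1% monthly interest)): balance=$1464.50 total_interest=$14.50
After 5 (year_end (apply 8% annual interest)): balance=$1581.66 total_interest=$131.66
After 6 (deposit($100)): balance=$1681.66 total_interest=$131.66
After 7 (month_end (apply 1% monthly interest)): balance=$1698.47 total_interest=$148.47
After 8 (month_end (apply 1% monthly interest)): balance=$1715.45 total_interest=$165.45
After 9 (deposit($1000)): balance=$2715.45 total_interest=$165.45
After 10 (deposit($100)): balance=$2815.45 total_interest=$165.45

Answer: 2815.45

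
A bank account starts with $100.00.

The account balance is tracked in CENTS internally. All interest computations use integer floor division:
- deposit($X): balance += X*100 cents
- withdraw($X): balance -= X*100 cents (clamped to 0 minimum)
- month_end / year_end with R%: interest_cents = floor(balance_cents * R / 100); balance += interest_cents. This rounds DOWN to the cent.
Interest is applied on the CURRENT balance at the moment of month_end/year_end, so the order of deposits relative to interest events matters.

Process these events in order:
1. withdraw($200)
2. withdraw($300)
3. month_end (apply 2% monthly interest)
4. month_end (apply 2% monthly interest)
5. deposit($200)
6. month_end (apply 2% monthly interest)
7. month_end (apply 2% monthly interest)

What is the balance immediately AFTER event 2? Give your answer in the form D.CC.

After 1 (withdraw($200)): balance=$0.00 total_interest=$0.00
After 2 (withdraw($300)): balance=$0.00 total_interest=$0.00

Answer: 0.00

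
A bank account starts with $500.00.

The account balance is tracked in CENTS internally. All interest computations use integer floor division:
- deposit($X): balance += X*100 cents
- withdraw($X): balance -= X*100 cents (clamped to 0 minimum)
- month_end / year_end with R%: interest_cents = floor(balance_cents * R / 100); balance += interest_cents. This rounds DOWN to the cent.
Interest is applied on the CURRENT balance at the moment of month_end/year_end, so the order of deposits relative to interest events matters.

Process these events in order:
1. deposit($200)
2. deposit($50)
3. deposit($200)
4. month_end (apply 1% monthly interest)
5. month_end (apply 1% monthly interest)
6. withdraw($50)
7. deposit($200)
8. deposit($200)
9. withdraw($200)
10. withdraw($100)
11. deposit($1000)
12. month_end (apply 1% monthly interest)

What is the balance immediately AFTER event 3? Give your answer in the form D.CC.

After 1 (deposit($200)): balance=$700.00 total_interest=$0.00
After 2 (deposit($50)): balance=$750.00 total_interest=$0.00
After 3 (deposit($200)): balance=$950.00 total_interest=$0.00

Answer: 950.00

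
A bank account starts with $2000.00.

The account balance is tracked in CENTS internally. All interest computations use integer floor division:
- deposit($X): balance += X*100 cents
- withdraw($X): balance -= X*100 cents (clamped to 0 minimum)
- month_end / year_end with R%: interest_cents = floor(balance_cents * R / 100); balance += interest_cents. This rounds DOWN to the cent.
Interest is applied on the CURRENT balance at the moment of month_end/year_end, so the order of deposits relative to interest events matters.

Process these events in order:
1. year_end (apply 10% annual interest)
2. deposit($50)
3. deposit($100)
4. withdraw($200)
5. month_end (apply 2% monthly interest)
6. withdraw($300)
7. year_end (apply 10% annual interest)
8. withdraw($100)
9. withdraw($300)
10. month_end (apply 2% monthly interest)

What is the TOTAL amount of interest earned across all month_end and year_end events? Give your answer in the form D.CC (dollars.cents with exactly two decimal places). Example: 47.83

After 1 (year_end (apply 10% annual interest)): balance=$2200.00 total_interest=$200.00
After 2 (deposit($50)): balance=$2250.00 total_interest=$200.00
After 3 (deposit($100)): balance=$2350.00 total_interest=$200.00
After 4 (withdraw($200)): balance=$2150.00 total_interest=$200.00
After 5 (month_end (apply 2% monthly interest)): balance=$2193.00 total_interest=$243.00
After 6 (withdraw($300)): balance=$1893.00 total_interest=$243.00
After 7 (year_end (apply 10% annual interest)): balance=$2082.30 total_interest=$432.30
After 8 (withdraw($100)): balance=$1982.30 total_interest=$432.30
After 9 (withdraw($300)): balance=$1682.30 total_interest=$432.30
After 10 (month_end (apply 2% monthly interest)): balance=$1715.94 total_interest=$465.94

Answer: 465.94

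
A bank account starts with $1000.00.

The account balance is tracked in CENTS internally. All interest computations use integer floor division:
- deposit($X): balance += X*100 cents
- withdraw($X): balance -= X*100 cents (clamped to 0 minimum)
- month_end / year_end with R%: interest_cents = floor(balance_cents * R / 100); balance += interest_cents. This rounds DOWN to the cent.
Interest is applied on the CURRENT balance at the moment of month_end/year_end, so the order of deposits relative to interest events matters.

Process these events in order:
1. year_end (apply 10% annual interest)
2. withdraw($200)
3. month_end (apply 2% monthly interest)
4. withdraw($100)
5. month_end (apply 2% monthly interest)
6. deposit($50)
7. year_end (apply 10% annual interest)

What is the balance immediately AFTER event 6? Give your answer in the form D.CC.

After 1 (year_end (apply 10% annual interest)): balance=$1100.00 total_interest=$100.00
After 2 (withdraw($200)): balance=$900.00 total_interest=$100.00
After 3 (month_end (apply 2% monthly interest)): balance=$918.00 total_interest=$118.00
After 4 (withdraw($100)): balance=$818.00 total_interest=$118.00
After 5 (month_end (apply 2% monthly interest)): balance=$834.36 total_interest=$134.36
After 6 (deposit($50)): balance=$884.36 total_interest=$134.36

Answer: 884.36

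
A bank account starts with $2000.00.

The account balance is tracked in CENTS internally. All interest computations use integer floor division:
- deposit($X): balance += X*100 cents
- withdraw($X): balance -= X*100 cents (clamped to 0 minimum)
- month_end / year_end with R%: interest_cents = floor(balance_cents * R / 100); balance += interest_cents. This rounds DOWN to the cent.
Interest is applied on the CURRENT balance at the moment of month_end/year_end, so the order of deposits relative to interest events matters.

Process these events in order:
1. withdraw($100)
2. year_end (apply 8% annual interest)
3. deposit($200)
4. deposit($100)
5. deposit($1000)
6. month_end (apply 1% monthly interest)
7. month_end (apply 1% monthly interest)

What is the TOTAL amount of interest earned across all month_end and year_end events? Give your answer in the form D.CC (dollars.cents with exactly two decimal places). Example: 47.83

After 1 (withdraw($100)): balance=$1900.00 total_interest=$0.00
After 2 (year_end (apply 8% annual interest)): balance=$2052.00 total_interest=$152.00
After 3 (deposit($200)): balance=$2252.00 total_interest=$152.00
After 4 (deposit($100)): balance=$2352.00 total_interest=$152.00
After 5 (deposit($1000)): balance=$3352.00 total_interest=$152.00
After 6 (month_end (apply 1% monthly interest)): balance=$3385.52 total_interest=$185.52
After 7 (month_end (apply 1% monthly interest)): balance=$3419.37 total_interest=$219.37

Answer: 219.37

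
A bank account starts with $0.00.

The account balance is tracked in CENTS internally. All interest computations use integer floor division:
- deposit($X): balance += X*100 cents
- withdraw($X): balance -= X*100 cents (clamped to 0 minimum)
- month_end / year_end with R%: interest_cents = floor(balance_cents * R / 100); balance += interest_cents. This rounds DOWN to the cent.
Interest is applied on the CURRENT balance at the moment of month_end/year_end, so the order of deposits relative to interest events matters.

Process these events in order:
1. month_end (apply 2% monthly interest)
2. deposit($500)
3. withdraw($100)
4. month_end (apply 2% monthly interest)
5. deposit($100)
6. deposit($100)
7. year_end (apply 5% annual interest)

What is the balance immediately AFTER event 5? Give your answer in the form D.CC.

Answer: 508.00

Derivation:
After 1 (month_end (apply 2% monthly interest)): balance=$0.00 total_interest=$0.00
After 2 (deposit($500)): balance=$500.00 total_interest=$0.00
After 3 (withdraw($100)): balance=$400.00 total_interest=$0.00
After 4 (month_end (apply 2% monthly interest)): balance=$408.00 total_interest=$8.00
After 5 (deposit($100)): balance=$508.00 total_interest=$8.00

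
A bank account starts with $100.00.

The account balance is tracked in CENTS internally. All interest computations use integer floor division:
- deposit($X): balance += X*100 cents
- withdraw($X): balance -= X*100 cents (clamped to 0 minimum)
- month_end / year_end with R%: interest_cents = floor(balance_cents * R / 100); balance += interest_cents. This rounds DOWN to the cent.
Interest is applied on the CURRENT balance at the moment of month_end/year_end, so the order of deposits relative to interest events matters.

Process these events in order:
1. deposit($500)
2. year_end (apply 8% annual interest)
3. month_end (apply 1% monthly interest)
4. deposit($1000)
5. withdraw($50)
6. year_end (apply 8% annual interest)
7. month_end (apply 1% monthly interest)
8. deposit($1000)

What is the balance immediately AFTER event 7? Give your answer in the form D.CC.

After 1 (deposit($500)): balance=$600.00 total_interest=$0.00
After 2 (year_end (apply 8% annual interest)): balance=$648.00 total_interest=$48.00
After 3 (month_end (apply 1% monthly interest)): balance=$654.48 total_interest=$54.48
After 4 (deposit($1000)): balance=$1654.48 total_interest=$54.48
After 5 (withdraw($50)): balance=$1604.48 total_interest=$54.48
After 6 (year_end (apply 8% annual interest)): balance=$1732.83 total_interest=$182.83
After 7 (month_end (apply 1% monthly interest)): balance=$1750.15 total_interest=$200.15

Answer: 1750.15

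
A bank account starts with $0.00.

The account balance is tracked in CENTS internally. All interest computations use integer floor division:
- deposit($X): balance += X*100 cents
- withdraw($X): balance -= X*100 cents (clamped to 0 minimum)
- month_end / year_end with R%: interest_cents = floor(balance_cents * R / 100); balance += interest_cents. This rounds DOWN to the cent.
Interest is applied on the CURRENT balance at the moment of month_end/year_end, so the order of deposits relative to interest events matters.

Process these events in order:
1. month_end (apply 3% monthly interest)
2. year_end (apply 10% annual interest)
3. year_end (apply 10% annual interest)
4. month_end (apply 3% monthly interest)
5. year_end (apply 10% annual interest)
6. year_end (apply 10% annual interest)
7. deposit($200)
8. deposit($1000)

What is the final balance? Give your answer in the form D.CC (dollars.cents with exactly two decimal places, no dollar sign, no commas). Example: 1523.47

After 1 (month_end (apply 3% monthly interest)): balance=$0.00 total_interest=$0.00
After 2 (year_end (apply 10% annual interest)): balance=$0.00 total_interest=$0.00
After 3 (year_end (apply 10% annual interest)): balance=$0.00 total_interest=$0.00
After 4 (month_end (apply 3% monthly interest)): balance=$0.00 total_interest=$0.00
After 5 (year_end (apply 10% annual interest)): balance=$0.00 total_interest=$0.00
After 6 (year_end (apply 10% annual interest)): balance=$0.00 total_interest=$0.00
After 7 (deposit($200)): balance=$200.00 total_interest=$0.00
After 8 (deposit($1000)): balance=$1200.00 total_interest=$0.00

Answer: 1200.00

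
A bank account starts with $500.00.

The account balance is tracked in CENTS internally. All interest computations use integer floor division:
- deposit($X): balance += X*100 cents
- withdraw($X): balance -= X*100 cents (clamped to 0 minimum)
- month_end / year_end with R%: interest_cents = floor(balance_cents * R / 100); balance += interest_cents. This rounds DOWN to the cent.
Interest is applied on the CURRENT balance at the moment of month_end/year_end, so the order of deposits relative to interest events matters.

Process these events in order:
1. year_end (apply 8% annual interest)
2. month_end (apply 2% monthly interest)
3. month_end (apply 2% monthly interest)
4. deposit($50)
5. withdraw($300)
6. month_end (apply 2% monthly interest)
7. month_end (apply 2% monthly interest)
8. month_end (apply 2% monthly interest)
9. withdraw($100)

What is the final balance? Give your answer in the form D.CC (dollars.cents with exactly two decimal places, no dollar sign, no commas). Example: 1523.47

Answer: 230.88

Derivation:
After 1 (year_end (apply 8% annual interest)): balance=$540.00 total_interest=$40.00
After 2 (month_end (apply 2% monthly interest)): balance=$550.80 total_interest=$50.80
After 3 (month_end (apply 2% monthly interest)): balance=$561.81 total_interest=$61.81
After 4 (deposit($50)): balance=$611.81 total_interest=$61.81
After 5 (withdraw($300)): balance=$311.81 total_interest=$61.81
After 6 (month_end (apply 2% monthly interest)): balance=$318.04 total_interest=$68.04
After 7 (month_end (apply 2% monthly interest)): balance=$324.40 total_interest=$74.40
After 8 (month_end (apply 2% monthly interest)): balance=$330.88 total_interest=$80.88
After 9 (withdraw($100)): balance=$230.88 total_interest=$80.88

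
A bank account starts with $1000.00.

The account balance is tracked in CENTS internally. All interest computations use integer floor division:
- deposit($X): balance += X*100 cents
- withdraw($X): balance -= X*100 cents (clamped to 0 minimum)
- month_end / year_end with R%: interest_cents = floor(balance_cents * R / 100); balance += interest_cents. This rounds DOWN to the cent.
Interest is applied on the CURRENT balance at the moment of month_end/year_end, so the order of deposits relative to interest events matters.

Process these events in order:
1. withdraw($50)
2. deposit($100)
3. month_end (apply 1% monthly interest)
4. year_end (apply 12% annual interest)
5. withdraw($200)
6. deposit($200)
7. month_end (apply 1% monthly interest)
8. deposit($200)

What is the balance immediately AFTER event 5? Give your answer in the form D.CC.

After 1 (withdraw($50)): balance=$950.00 total_interest=$0.00
After 2 (deposit($100)): balance=$1050.00 total_interest=$0.00
After 3 (month_end (apply 1% monthly interest)): balance=$1060.50 total_interest=$10.50
After 4 (year_end (apply 12% annual interest)): balance=$1187.76 total_interest=$137.76
After 5 (withdraw($200)): balance=$987.76 total_interest=$137.76

Answer: 987.76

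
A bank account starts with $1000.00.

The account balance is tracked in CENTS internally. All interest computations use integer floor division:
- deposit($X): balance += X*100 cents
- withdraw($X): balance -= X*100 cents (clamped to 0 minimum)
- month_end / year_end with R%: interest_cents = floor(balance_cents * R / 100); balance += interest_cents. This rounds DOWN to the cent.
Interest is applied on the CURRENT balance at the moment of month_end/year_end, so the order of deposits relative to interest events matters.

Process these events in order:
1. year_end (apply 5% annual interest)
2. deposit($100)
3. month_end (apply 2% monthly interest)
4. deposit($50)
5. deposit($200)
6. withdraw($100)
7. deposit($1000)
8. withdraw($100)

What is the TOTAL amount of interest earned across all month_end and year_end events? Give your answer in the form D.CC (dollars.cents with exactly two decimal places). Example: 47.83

Answer: 73.00

Derivation:
After 1 (year_end (apply 5% annual interest)): balance=$1050.00 total_interest=$50.00
After 2 (deposit($100)): balance=$1150.00 total_interest=$50.00
After 3 (month_end (apply 2% monthly interest)): balance=$1173.00 total_interest=$73.00
After 4 (deposit($50)): balance=$1223.00 total_interest=$73.00
After 5 (deposit($200)): balance=$1423.00 total_interest=$73.00
After 6 (withdraw($100)): balance=$1323.00 total_interest=$73.00
After 7 (deposit($1000)): balance=$2323.00 total_interest=$73.00
After 8 (withdraw($100)): balance=$2223.00 total_interest=$73.00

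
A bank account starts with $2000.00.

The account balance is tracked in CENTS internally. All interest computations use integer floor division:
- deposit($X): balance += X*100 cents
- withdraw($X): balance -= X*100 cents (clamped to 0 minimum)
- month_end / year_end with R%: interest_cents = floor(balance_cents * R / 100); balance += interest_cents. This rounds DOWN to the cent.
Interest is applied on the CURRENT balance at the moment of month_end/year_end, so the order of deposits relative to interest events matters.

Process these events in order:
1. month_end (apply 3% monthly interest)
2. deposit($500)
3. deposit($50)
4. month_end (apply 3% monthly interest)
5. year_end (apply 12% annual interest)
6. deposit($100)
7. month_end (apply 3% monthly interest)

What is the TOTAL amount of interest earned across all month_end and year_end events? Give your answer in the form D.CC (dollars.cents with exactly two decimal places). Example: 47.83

After 1 (month_end (apply 3% monthly interest)): balance=$2060.00 total_interest=$60.00
After 2 (deposit($500)): balance=$2560.00 total_interest=$60.00
After 3 (deposit($50)): balance=$2610.00 total_interest=$60.00
After 4 (month_end (apply 3% monthly interest)): balance=$2688.30 total_interest=$138.30
After 5 (year_end (apply 12% annual interest)): balance=$3010.89 total_interest=$460.89
After 6 (deposit($100)): balance=$3110.89 total_interest=$460.89
After 7 (month_end (apply 3% monthly interest)): balance=$3204.21 total_interest=$554.21

Answer: 554.21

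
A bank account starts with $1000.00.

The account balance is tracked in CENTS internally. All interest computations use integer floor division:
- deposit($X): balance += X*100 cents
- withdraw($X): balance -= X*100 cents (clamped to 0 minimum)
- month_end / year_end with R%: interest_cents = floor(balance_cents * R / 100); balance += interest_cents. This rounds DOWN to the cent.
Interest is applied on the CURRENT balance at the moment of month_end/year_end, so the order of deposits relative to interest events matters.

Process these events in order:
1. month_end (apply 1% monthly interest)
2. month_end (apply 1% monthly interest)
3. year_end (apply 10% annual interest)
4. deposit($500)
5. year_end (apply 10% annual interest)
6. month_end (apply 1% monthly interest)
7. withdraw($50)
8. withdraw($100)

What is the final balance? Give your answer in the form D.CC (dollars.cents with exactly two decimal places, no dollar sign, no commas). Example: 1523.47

Answer: 1652.16

Derivation:
After 1 (month_end (apply 1% monthly interest)): balance=$1010.00 total_interest=$10.00
After 2 (month_end (apply 1% monthly interest)): balance=$1020.10 total_interest=$20.10
After 3 (year_end (apply 10% annual interest)): balance=$1122.11 total_interest=$122.11
After 4 (deposit($500)): balance=$1622.11 total_interest=$122.11
After 5 (year_end (apply 10% annual interest)): balance=$1784.32 total_interest=$284.32
After 6 (month_end (apply 1% monthly interest)): balance=$1802.16 total_interest=$302.16
After 7 (withdraw($50)): balance=$1752.16 total_interest=$302.16
After 8 (withdraw($100)): balance=$1652.16 total_interest=$302.16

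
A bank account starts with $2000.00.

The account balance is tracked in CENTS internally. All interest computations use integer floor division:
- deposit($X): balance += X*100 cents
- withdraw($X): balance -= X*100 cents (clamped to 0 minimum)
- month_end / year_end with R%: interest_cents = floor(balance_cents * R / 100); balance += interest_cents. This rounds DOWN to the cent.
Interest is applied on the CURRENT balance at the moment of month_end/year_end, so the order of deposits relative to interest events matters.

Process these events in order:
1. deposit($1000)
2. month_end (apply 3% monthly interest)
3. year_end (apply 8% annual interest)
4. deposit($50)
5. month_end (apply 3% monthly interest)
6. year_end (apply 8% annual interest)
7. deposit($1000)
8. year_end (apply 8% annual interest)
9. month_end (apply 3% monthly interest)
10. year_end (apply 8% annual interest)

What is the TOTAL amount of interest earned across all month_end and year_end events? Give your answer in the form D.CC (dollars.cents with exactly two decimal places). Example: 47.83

After 1 (deposit($1000)): balance=$3000.00 total_interest=$0.00
After 2 (month_end (apply 3% monthly interest)): balance=$3090.00 total_interest=$90.00
After 3 (year_end (apply 8% annual interest)): balance=$3337.20 total_interest=$337.20
After 4 (deposit($50)): balance=$3387.20 total_interest=$337.20
After 5 (month_end (apply 3% monthly interest)): balance=$3488.81 total_interest=$438.81
After 6 (year_end (apply 8% annual interest)): balance=$3767.91 total_interest=$717.91
After 7 (deposit($1000)): balance=$4767.91 total_interest=$717.91
After 8 (year_end (apply 8% annual interest)): balance=$5149.34 total_interest=$1099.34
After 9 (month_end (apply 3% monthly interest)): balance=$5303.82 total_interest=$1253.82
After 10 (year_end (apply 8% annual interest)): balance=$5728.12 total_interest=$1678.12

Answer: 1678.12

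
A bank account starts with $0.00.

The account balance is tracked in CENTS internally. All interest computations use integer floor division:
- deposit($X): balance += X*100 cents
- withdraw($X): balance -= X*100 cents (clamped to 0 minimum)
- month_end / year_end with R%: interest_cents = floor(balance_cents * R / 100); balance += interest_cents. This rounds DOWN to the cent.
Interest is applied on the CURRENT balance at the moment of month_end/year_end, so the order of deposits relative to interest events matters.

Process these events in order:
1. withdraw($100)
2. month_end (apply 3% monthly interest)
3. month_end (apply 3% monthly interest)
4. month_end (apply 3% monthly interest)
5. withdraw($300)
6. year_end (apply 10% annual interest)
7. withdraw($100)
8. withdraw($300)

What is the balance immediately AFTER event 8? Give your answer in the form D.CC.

After 1 (withdraw($100)): balance=$0.00 total_interest=$0.00
After 2 (month_end (apply 3% monthly interest)): balance=$0.00 total_interest=$0.00
After 3 (month_end (apply 3% monthly interest)): balance=$0.00 total_interest=$0.00
After 4 (month_end (apply 3% monthly interest)): balance=$0.00 total_interest=$0.00
After 5 (withdraw($300)): balance=$0.00 total_interest=$0.00
After 6 (year_end (apply 10% annual interest)): balance=$0.00 total_interest=$0.00
After 7 (withdraw($100)): balance=$0.00 total_interest=$0.00
After 8 (withdraw($300)): balance=$0.00 total_interest=$0.00

Answer: 0.00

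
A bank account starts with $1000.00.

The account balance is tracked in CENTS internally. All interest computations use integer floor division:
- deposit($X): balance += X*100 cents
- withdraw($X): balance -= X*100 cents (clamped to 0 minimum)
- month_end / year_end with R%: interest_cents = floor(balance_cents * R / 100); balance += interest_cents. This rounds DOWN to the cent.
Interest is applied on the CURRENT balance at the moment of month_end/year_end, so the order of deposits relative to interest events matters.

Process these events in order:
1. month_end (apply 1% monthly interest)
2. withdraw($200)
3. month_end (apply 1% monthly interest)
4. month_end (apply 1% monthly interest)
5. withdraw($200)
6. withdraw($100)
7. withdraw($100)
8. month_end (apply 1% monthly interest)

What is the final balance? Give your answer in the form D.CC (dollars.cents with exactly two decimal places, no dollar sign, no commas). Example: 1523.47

After 1 (month_end (apply 1% monthly interest)): balance=$1010.00 total_interest=$10.00
After 2 (withdraw($200)): balance=$810.00 total_interest=$10.00
After 3 (month_end (apply 1% monthly interest)): balance=$818.10 total_interest=$18.10
After 4 (month_end (apply 1% monthly interest)): balance=$826.28 total_interest=$26.28
After 5 (withdraw($200)): balance=$626.28 total_interest=$26.28
After 6 (withdraw($100)): balance=$526.28 total_interest=$26.28
After 7 (withdraw($100)): balance=$426.28 total_interest=$26.28
After 8 (month_end (apply 1% monthly interest)): balance=$430.54 total_interest=$30.54

Answer: 430.54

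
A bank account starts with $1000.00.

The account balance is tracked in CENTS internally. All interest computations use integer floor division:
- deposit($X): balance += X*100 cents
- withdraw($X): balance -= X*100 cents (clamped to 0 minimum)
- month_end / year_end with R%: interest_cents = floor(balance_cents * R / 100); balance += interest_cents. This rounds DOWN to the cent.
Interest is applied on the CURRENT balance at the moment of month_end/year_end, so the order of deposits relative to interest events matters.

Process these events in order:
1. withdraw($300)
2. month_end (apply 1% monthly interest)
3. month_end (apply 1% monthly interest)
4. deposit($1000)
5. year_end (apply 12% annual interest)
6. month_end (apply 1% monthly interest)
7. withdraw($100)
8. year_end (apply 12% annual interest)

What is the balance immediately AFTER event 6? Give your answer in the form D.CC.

After 1 (withdraw($300)): balance=$700.00 total_interest=$0.00
After 2 (month_end (apply 1% monthly interest)): balance=$707.00 total_interest=$7.00
After 3 (month_end (apply 1% monthly interest)): balance=$714.07 total_interest=$14.07
After 4 (deposit($1000)): balance=$1714.07 total_interest=$14.07
After 5 (year_end (apply 12% annual interest)): balance=$1919.75 total_interest=$219.75
After 6 (month_end (apply 1% monthly interest)): balance=$1938.94 total_interest=$238.94

Answer: 1938.94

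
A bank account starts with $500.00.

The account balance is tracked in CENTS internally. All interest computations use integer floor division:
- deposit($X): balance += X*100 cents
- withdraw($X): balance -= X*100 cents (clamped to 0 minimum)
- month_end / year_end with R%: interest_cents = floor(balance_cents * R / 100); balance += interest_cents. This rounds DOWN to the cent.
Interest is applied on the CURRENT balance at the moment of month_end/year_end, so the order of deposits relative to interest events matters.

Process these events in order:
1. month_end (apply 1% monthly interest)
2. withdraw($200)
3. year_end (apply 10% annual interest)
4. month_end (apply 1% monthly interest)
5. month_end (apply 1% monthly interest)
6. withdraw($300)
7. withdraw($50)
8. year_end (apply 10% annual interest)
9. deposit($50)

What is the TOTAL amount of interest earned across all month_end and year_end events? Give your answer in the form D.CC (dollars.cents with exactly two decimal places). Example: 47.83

After 1 (month_end (apply 1% monthly interest)): balance=$505.00 total_interest=$5.00
After 2 (withdraw($200)): balance=$305.00 total_interest=$5.00
After 3 (year_end (apply 10% annual interest)): balance=$335.50 total_interest=$35.50
After 4 (month_end (apply 1% monthly interest)): balance=$338.85 total_interest=$38.85
After 5 (month_end (apply 1% monthly interest)): balance=$342.23 total_interest=$42.23
After 6 (withdraw($300)): balance=$42.23 total_interest=$42.23
After 7 (withdraw($50)): balance=$0.00 total_interest=$42.23
After 8 (year_end (apply 10% annual interest)): balance=$0.00 total_interest=$42.23
After 9 (deposit($50)): balance=$50.00 total_interest=$42.23

Answer: 42.23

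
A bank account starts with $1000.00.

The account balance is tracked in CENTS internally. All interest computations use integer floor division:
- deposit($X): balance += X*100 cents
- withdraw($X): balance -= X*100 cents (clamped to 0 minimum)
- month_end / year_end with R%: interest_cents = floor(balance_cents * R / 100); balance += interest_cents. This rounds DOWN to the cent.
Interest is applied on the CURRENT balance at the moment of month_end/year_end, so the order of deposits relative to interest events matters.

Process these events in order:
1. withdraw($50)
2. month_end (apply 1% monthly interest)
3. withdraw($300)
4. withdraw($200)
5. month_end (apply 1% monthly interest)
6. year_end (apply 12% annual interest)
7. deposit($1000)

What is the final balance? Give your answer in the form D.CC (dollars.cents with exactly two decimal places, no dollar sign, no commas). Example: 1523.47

Answer: 1519.78

Derivation:
After 1 (withdraw($50)): balance=$950.00 total_interest=$0.00
After 2 (month_end (apply 1% monthly interest)): balance=$959.50 total_interest=$9.50
After 3 (withdraw($300)): balance=$659.50 total_interest=$9.50
After 4 (withdraw($200)): balance=$459.50 total_interest=$9.50
After 5 (month_end (apply 1% monthly interest)): balance=$464.09 total_interest=$14.09
After 6 (year_end (apply 12% annual interest)): balance=$519.78 total_interest=$69.78
After 7 (deposit($1000)): balance=$1519.78 total_interest=$69.78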